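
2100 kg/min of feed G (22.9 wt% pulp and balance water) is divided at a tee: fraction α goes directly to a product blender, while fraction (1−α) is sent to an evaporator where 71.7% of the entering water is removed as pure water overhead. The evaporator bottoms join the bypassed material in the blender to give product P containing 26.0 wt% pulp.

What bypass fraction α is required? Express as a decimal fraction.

0.784

All 2100×0.229 = 480.9 kg/min of pulp reaches P, so P = 480.9/0.260 = 1849.6 kg/min and vapour = 250.38 kg/min.
The evaporator receives (1−α)·2100 of feed at 0.771 water and removes 0.717 of that water:
0.717×0.771×(1−α)×2100 = 250.38
(1−α) = 250.38/1160.9 = 0.2157;  α = 0.7843.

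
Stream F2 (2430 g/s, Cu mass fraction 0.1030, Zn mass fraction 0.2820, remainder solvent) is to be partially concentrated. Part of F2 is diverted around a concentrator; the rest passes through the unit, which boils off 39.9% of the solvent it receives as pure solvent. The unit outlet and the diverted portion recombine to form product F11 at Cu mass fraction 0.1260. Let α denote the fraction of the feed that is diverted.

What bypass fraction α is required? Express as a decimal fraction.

0.256

All 2430×0.103 = 250.29 g/s of Cu reaches F11, so F11 = 250.29/0.126 = 1986.4 g/s and vapour = 443.57 g/s.
The evaporator receives (1−α)·2430 of feed at 0.615 solvent and removes 0.399 of that solvent:
0.399×0.615×(1−α)×2430 = 443.57
(1−α) = 443.57/596.29 = 0.7439;  α = 0.2561.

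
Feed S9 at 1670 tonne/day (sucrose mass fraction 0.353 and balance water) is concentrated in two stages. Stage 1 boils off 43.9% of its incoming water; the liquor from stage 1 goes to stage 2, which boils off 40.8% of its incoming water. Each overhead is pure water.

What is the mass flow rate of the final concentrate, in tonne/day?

948.4 tonne/day

water in feed = 1670×0.647 = 1080.5 tonne/day.
After stage 1: water left = (1−0.439)×1080.5 = 606.15; stream total = 1195.7 tonne/day.
After stage 2: water left = (1−0.408)×606.15 = 358.84; final concentrate = 948.35 tonne/day.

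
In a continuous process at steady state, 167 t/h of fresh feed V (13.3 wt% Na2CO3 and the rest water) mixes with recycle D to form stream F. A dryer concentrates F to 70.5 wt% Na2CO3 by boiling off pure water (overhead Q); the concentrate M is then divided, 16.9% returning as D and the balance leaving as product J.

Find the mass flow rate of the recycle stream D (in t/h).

Overall Na2CO3 balance (none leaves overhead): Na2CO3 in fresh feed = Na2CO3 in product, i.e. 167×0.133 = (1−0.169)·M·0.705.
M = 22.211/(0.705×0.831) = 37.912 t/h.
Recycle D = 0.169×37.912 = 6.4071 t/h.

6.407 t/h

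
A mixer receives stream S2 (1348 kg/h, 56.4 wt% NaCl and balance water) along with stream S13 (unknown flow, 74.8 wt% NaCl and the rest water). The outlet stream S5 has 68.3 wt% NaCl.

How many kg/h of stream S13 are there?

Let S13 be the unknown flow. Total out = 1348 + S13.
NaCl balance: 760.27 + 0.748·S13 = 0.683·(1348 + S13)
(0.748 − 0.683)·S13 = 0.683×1348 − 760.27 = 160.41
S13 = 160.41 / 0.065 = 2467.9 kg/h

2468 kg/h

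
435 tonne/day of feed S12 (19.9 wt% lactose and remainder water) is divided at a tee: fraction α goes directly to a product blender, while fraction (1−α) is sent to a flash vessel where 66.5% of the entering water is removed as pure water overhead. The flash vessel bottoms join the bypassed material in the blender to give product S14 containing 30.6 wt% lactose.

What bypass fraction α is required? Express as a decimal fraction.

0.344

All 435×0.199 = 86.565 tonne/day of lactose reaches S14, so S14 = 86.565/0.306 = 282.89 tonne/day and vapour = 152.11 tonne/day.
The evaporator receives (1−α)·435 of feed at 0.801 water and removes 0.665 of that water:
0.665×0.801×(1−α)×435 = 152.11
(1−α) = 152.11/231.71 = 0.6565;  α = 0.3435.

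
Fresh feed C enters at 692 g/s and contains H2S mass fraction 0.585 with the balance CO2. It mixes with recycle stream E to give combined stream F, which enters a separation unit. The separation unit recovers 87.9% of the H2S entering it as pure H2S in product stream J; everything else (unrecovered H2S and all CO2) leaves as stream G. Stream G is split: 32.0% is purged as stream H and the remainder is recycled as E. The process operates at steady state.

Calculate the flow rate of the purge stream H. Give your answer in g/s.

CO2 enters only via C and leaves only via the purge: 692×0.415 = 0.320×(CO2 in G), and the separation unit passes all CO2, so CO2 in F = CO2 in G = 897.44 g/s.
H2S in F: m_A = 692×0.585 + (1−0.320)·(1−0.879)·m_A, so m_A = 404.82/0.9177 = 441.11 g/s.
G = (1−0.879)×441.11 + 897.44 = 950.81 g/s.
Purge H = 0.320×950.81 = 304.26 g/s.

304.3 g/s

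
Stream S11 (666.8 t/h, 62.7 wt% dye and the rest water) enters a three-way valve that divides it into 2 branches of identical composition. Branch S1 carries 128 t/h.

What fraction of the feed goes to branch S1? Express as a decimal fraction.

Fraction to S1 = 128/666.8 = 0.1920.

0.192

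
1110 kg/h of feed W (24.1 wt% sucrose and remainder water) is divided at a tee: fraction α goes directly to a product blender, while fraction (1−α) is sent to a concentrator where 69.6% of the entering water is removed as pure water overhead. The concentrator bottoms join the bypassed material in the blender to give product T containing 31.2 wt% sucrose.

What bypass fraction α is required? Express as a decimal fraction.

0.569

All 1110×0.241 = 267.51 kg/h of sucrose reaches T, so T = 267.51/0.312 = 857.4 kg/h and vapour = 252.6 kg/h.
The evaporator receives (1−α)·1110 of feed at 0.759 water and removes 0.696 of that water:
0.696×0.759×(1−α)×1110 = 252.6
(1−α) = 252.6/586.37 = 0.4308;  α = 0.5692.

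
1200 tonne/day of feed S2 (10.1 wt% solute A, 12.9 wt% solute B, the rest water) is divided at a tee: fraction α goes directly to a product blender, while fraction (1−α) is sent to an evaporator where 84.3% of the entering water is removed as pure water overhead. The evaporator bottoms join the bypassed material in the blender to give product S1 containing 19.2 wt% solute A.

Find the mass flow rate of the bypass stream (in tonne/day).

All 1200×0.101 = 121.2 tonne/day of solute A reaches S1, so S1 = 121.2/0.192 = 631.25 tonne/day and vapour = 568.75 tonne/day.
The evaporator receives (1−α)·1200 of feed at 0.770 water and removes 0.843 of that water:
0.843×0.770×(1−α)×1200 = 568.75
(1−α) = 568.75/778.93 = 0.7302;  α = 0.2698.
Bypass flow = 0.2698×1200 = 323.8 tonne/day.

323.8 tonne/day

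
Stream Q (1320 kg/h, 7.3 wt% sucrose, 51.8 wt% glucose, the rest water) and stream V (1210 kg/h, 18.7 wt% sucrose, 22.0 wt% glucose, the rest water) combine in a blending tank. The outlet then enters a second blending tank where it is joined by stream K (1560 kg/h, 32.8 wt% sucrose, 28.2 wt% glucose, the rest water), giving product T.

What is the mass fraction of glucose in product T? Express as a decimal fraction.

0.340

Overall, product flow = 4090 kg/h.
glucose in = 1320×0.518 + 1210×0.220 + 1560×0.282 = 1389.9 kg/h.
glucose fraction in T = 0.340.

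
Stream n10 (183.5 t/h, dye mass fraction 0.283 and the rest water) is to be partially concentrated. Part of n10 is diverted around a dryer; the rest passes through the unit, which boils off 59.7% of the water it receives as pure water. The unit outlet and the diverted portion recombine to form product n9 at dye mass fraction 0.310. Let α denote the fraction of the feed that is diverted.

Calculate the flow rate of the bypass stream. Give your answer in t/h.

146.2 t/h

All 183.5×0.283 = 51.93 t/h of dye reaches n9, so n9 = 51.93/0.310 = 167.52 t/h and vapour = 15.982 t/h.
The evaporator receives (1−α)·183.5 of feed at 0.717 water and removes 0.597 of that water:
0.597×0.717×(1−α)×183.5 = 15.982
(1−α) = 15.982/78.547 = 0.2035;  α = 0.7965.
Bypass flow = 0.7965×183.5 = 146.16 t/h.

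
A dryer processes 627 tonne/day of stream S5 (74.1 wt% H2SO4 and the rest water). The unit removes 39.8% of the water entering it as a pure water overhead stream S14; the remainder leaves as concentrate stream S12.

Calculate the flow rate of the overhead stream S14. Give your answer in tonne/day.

water entering = 627×0.259 = 162.39 tonne/day; overhead removed = 0.398×162.39 = 64.632 tonne/day.

64.63 tonne/day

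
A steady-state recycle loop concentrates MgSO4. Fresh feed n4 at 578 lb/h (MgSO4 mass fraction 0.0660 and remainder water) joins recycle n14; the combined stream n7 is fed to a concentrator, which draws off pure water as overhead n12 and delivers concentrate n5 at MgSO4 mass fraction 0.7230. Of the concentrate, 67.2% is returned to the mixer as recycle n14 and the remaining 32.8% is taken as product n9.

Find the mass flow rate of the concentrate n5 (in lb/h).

Overall MgSO4 balance (none leaves overhead): MgSO4 in fresh feed = MgSO4 in product, i.e. 578×0.066 = (1−0.672)·n5·0.723.
n5 = 38.148/(0.723×0.328) = 160.86 lb/h.

160.9 lb/h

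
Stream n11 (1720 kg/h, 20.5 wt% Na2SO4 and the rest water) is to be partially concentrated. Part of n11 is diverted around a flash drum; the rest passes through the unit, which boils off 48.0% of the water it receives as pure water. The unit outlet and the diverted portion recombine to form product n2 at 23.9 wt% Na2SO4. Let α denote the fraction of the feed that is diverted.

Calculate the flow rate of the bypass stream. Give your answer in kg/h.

All 1720×0.205 = 352.6 kg/h of Na2SO4 reaches n2, so n2 = 352.6/0.239 = 1475.3 kg/h and vapour = 244.69 kg/h.
The evaporator receives (1−α)·1720 of feed at 0.795 water and removes 0.480 of that water:
0.480×0.795×(1−α)×1720 = 244.69
(1−α) = 244.69/656.35 = 0.3728;  α = 0.6272.
Bypass flow = 0.6272×1720 = 1078.8 kg/h.

1079 kg/h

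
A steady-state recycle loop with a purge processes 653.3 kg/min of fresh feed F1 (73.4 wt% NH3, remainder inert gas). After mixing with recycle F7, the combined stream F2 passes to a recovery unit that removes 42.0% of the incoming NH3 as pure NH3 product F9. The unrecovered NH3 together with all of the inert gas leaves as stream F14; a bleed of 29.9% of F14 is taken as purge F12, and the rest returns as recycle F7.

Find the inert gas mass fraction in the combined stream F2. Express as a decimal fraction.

0.4183

inert gas enters only via F1 and leaves only via the purge: 653.3×0.266 = 0.299×(inert gas in F14), and the recovery unit passes all inert gas, so inert gas in F2 = inert gas in F14 = 581.2 kg/min.
NH3 in F2: m_A = 653.3×0.734 + (1−0.299)·(1−0.420)·m_A, so m_A = 479.52/0.5934 = 808.07 kg/min.
F2 = 808.07 + 581.2 = 1389.3 kg/min.
inert gas fraction in F2 = 581.2/1389.3 = 0.4183.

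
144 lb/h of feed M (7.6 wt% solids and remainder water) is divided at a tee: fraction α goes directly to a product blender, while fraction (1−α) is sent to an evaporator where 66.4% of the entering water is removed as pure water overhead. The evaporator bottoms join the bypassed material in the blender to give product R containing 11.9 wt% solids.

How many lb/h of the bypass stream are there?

All 144×0.076 = 10.944 lb/h of solids reaches R, so R = 10.944/0.119 = 91.966 lb/h and vapour = 52.034 lb/h.
The evaporator receives (1−α)·144 of feed at 0.924 water and removes 0.664 of that water:
0.664×0.924×(1−α)×144 = 52.034
(1−α) = 52.034/88.349 = 0.5890;  α = 0.4110.
Bypass flow = 0.4110×144 = 59.191 lb/h.

59.19 lb/h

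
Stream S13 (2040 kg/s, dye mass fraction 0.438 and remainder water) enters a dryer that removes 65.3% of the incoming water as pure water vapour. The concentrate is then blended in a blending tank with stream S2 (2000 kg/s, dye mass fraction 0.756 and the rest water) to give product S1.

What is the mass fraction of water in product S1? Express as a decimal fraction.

Vapour removed = 0.653×0.562×2040 = 748.65 kg/s; concentrate = 1291.3 kg/s.
water reaching the mixer = 397.83 (from concentrate) + 2000×0.244 = 885.83 kg/s.
Product flow = 1291.3 + 2000 = 3291.3 kg/s; water fraction = 0.269.

0.269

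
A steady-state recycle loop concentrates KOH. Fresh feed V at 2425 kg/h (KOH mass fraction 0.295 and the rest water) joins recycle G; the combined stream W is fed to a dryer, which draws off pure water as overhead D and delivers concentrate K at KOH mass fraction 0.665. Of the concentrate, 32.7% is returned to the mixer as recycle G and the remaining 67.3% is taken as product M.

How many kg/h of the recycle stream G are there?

522.7 kg/h

Overall KOH balance (none leaves overhead): KOH in fresh feed = KOH in product, i.e. 2425×0.295 = (1−0.327)·K·0.665.
K = 715.38/(0.665×0.673) = 1598.4 kg/h.
Recycle G = 0.327×1598.4 = 522.69 kg/h.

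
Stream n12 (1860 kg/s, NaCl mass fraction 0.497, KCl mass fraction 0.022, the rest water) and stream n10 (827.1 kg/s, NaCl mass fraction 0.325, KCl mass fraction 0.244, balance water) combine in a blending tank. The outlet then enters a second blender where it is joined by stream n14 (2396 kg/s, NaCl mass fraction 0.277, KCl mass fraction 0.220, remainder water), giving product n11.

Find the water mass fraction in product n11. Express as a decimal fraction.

Overall, product flow = 5083.1 kg/s.
water in = 1860×0.481 + 827.1×0.431 + 2396×0.503 = 2456.3 kg/s.
water fraction in n11 = 0.483.

0.483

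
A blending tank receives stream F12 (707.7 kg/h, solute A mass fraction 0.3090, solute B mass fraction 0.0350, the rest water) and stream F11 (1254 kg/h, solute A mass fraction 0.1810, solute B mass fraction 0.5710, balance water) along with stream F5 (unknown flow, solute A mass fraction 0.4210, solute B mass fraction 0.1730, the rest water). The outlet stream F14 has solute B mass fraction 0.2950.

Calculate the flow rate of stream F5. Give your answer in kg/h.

1329 kg/h

Let F5 be the unknown flow. Total out = 1961.7 + F5.
solute B balance: 740.8 + 0.173·F5 = 0.295·(1961.7 + F5)
(0.173 − 0.295)·F5 = 0.295×1961.7 − 740.8 = -162.1
F5 = -162.1 / -0.122 = 1328.7 kg/h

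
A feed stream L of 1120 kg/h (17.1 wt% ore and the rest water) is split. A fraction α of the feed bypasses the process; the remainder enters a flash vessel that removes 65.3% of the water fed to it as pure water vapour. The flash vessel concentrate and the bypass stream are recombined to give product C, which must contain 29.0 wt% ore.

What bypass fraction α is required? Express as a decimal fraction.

0.242

All 1120×0.171 = 191.52 kg/h of ore reaches C, so C = 191.52/0.290 = 660.41 kg/h and vapour = 459.59 kg/h.
The evaporator receives (1−α)·1120 of feed at 0.829 water and removes 0.653 of that water:
0.653×0.829×(1−α)×1120 = 459.59
(1−α) = 459.59/606.3 = 0.7580;  α = 0.2420.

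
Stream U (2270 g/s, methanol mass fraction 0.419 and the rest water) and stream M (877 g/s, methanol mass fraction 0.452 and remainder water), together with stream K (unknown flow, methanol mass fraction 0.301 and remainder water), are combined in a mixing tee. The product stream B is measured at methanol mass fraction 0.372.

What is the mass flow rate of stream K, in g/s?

2491 g/s

Let K be the unknown flow. Total out = 3147 + K.
methanol balance: 1347.5 + 0.301·K = 0.372·(3147 + K)
(0.301 − 0.372)·K = 0.372×3147 − 1347.5 = -176.85
K = -176.85 / -0.071 = 2490.8 g/s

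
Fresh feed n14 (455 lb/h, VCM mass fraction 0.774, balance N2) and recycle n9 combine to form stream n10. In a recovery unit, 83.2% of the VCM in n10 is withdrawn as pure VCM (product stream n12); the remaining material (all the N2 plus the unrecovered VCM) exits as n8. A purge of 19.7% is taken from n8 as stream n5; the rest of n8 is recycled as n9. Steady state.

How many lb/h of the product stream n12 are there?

338.7 lb/h

VCM in n10: m_A = 455×0.774 + (1−0.197)·(1−0.832)·m_A, so m_A = 352.17/0.8651 = 407.09 lb/h.
Product n12 = 0.832×407.09 = 338.7 lb/h.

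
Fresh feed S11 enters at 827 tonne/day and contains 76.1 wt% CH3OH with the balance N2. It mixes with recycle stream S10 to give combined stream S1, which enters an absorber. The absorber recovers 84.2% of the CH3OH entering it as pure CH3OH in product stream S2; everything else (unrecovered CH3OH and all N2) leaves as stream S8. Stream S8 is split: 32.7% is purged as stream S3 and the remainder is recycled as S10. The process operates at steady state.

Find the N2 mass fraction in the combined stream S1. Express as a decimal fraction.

N2 enters only via S11 and leaves only via the purge: 827×0.239 = 0.327×(N2 in S8), and the absorber passes all N2, so N2 in S1 = N2 in S8 = 604.44 tonne/day.
CH3OH in S1: m_A = 827×0.761 + (1−0.327)·(1−0.842)·m_A, so m_A = 629.35/0.8937 = 704.23 tonne/day.
S1 = 704.23 + 604.44 = 1308.7 tonne/day.
N2 fraction in S1 = 604.44/1308.7 = 0.4619.

0.4619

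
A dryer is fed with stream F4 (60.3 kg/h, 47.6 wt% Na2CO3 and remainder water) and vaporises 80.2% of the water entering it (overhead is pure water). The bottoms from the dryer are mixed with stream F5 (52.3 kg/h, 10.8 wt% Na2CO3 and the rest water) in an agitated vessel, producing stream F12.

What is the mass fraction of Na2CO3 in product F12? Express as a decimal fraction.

0.3937

Vapour removed = 0.802×0.524×60.3 = 25.341 kg/h; concentrate = 34.959 kg/h.
Na2CO3 reaching the mixer = 28.703 (from concentrate) + 52.3×0.108 = 34.351 kg/h.
Product flow = 34.959 + 52.3 = 87.259 kg/h; Na2CO3 fraction = 0.3937.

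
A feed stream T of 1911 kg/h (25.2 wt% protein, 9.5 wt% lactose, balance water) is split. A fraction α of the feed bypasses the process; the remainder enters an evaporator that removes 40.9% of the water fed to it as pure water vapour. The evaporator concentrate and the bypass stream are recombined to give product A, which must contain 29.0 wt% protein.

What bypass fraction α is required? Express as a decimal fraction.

All 1911×0.252 = 481.57 kg/h of protein reaches A, so A = 481.57/0.290 = 1660.6 kg/h and vapour = 250.41 kg/h.
The evaporator receives (1−α)·1911 of feed at 0.653 water and removes 0.409 of that water:
0.409×0.653×(1−α)×1911 = 250.41
(1−α) = 250.41/510.38 = 0.4906;  α = 0.5094.

0.509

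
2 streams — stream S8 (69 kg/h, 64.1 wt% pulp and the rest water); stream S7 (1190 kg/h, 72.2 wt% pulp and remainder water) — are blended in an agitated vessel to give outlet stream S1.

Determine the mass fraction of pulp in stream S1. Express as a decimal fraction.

Total flow out = 69 + 1190 = 1259 kg/h.
pulp in = 69×0.641 + 1190×0.722 = 903.41 kg/h.
pulp mass fraction in S1 = 903.41/1259 = 0.718.

0.718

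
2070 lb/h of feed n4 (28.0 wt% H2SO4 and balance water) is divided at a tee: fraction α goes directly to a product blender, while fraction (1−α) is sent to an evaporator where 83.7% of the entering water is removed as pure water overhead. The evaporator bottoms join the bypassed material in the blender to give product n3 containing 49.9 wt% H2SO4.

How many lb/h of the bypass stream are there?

562.5 lb/h

All 2070×0.280 = 579.6 lb/h of H2SO4 reaches n3, so n3 = 579.6/0.499 = 1161.5 lb/h and vapour = 908.48 lb/h.
The evaporator receives (1−α)·2070 of feed at 0.720 water and removes 0.837 of that water:
0.837×0.720×(1−α)×2070 = 908.48
(1−α) = 908.48/1247.5 = 0.7283;  α = 0.2717.
Bypass flow = 0.2717×2070 = 562.5 lb/h.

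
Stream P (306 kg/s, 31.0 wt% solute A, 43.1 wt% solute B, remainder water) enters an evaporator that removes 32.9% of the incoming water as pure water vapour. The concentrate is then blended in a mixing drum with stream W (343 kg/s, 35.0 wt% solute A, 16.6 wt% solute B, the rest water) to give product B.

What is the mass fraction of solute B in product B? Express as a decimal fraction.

Vapour removed = 0.329×0.259×306 = 26.075 kg/s; concentrate = 279.93 kg/s.
solute B reaching the mixer = 131.89 (from concentrate) + 343×0.166 = 188.82 kg/s.
Product flow = 279.93 + 343 = 622.93 kg/s; solute B fraction = 0.3031.

0.3031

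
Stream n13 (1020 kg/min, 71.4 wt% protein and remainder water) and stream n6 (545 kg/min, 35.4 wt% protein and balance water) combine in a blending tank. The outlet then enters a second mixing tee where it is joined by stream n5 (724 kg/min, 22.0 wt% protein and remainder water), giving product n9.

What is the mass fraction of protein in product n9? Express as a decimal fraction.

0.472

Overall, product flow = 2289 kg/min.
protein in = 1020×0.714 + 545×0.354 + 724×0.220 = 1080.5 kg/min.
protein fraction in n9 = 0.472.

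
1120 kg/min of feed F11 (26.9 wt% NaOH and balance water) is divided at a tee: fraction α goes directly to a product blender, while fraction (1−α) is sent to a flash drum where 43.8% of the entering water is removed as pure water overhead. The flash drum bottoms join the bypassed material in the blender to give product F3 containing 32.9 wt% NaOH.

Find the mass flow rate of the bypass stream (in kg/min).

All 1120×0.269 = 301.28 kg/min of NaOH reaches F3, so F3 = 301.28/0.329 = 915.74 kg/min and vapour = 204.26 kg/min.
The evaporator receives (1−α)·1120 of feed at 0.731 water and removes 0.438 of that water:
0.438×0.731×(1−α)×1120 = 204.26
(1−α) = 204.26/358.6 = 0.5696;  α = 0.4304.
Bypass flow = 0.4304×1120 = 482.06 kg/min.

482.1 kg/min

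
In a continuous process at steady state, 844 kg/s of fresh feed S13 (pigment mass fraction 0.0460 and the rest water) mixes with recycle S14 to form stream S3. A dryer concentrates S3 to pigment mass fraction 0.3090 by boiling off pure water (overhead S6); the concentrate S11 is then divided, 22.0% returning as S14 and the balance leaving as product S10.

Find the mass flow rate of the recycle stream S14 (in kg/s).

Overall pigment balance (none leaves overhead): pigment in fresh feed = pigment in product, i.e. 844×0.046 = (1−0.220)·S11·0.309.
S11 = 38.824/(0.309×0.780) = 161.08 kg/s.
Recycle S14 = 0.220×161.08 = 35.438 kg/s.

35.44 kg/s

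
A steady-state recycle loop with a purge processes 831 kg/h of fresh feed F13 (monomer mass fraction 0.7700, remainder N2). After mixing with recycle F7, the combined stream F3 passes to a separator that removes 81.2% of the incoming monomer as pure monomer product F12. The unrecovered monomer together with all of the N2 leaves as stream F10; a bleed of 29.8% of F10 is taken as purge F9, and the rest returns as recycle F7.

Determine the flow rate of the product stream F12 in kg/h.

monomer in F3: m_A = 831×0.770 + (1−0.298)·(1−0.812)·m_A, so m_A = 639.87/0.8680 = 737.16 kg/h.
Product F12 = 0.812×737.16 = 598.57 kg/h.

598.6 kg/h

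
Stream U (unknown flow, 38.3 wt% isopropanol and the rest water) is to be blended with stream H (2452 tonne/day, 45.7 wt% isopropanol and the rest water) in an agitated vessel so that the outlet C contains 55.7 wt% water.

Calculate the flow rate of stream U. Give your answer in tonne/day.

572.1 tonne/day

Let U be the unknown flow. Total out = 2452 + U.
water balance: 1331.4 + 0.617·U = 0.557·(2452 + U)
(0.617 − 0.557)·U = 0.557×2452 − 1331.4 = 34.328
U = 34.328 / 0.060 = 572.13 tonne/day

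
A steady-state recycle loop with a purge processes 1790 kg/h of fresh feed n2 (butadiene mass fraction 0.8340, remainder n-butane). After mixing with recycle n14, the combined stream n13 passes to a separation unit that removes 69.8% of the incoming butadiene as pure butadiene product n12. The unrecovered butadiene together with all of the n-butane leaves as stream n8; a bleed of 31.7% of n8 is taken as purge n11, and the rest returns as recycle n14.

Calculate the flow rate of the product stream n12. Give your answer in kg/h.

1313 kg/h

butadiene in n13: m_A = 1790×0.834 + (1−0.317)·(1−0.698)·m_A, so m_A = 1492.9/0.7937 = 1880.8 kg/h.
Product n12 = 0.698×1880.8 = 1312.8 kg/h.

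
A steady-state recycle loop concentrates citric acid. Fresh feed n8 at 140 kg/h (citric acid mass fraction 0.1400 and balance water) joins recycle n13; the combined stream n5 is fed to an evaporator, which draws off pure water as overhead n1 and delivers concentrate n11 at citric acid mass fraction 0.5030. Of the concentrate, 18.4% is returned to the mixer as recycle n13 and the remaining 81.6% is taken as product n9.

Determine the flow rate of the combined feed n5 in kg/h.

148.8 kg/h

Overall citric acid balance (none leaves overhead): citric acid in fresh feed = citric acid in product, i.e. 140×0.140 = (1−0.184)·n11·0.503.
n11 = 19.6/(0.503×0.816) = 47.753 kg/h.
Recycle n13 = 0.184×47.753 = 8.7865 kg/h.
Combined feed n5 = 140 + 8.7865 = 148.79 kg/h.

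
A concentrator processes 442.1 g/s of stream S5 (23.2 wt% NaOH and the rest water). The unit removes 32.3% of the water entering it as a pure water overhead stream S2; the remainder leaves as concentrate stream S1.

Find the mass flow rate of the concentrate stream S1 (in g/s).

332.4 g/s

water entering = 442.1×0.768 = 339.53 g/s; overhead removed = 0.323×339.53 = 109.67 g/s.
Concentrate = 442.1 − 109.67 = 332.43 g/s.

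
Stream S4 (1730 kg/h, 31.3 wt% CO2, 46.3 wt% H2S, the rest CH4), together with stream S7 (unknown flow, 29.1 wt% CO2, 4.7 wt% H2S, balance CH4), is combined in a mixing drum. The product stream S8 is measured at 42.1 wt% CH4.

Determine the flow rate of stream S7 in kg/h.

Let S7 be the unknown flow. Total out = 1730 + S7.
CH4 balance: 387.52 + 0.662·S7 = 0.421·(1730 + S7)
(0.662 − 0.421)·S7 = 0.421×1730 − 387.52 = 340.81
S7 = 340.81 / 0.241 = 1414.1 kg/h

1414 kg/h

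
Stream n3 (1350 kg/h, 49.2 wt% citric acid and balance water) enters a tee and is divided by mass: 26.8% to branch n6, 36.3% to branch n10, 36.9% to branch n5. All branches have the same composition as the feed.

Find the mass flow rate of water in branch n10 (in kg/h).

248.9 kg/h

Branch n10 total = 0.363×1350 = 490.05 kg/h.
water in n10 = 0.508×490.05 = 248.95 kg/h.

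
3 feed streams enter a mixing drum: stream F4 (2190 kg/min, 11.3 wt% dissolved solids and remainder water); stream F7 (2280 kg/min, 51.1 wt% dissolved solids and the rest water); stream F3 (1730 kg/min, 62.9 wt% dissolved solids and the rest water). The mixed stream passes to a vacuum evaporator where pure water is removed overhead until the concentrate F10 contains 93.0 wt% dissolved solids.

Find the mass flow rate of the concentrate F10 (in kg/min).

2689 kg/min

dissolved solids entering = 2190×0.113 + 2280×0.511 + 1730×0.629 = 2500.7 kg/min.
All dissolved solids reports to F10, so F10 = 2500.7/0.930 = 2688.9 kg/min.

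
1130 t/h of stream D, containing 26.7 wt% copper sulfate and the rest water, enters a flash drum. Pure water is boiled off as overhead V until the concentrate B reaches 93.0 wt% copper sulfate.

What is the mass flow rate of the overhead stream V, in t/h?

copper sulfate is conserved: 1130×0.267 = 301.71 t/h all reports to the concentrate.
Concentrate = 301.71/(target fraction) = 324.42 t/h.
Overhead = 1130 − 324.42 = 805.58 t/h.

805.6 t/h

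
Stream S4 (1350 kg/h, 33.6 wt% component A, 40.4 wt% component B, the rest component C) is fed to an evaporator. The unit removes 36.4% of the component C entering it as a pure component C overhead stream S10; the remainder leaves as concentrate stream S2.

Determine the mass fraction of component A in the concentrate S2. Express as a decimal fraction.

0.371

component A is not removed: 1350×0.336 = 453.6 kg/h of component A enters S2.
component C entering = 1350×0.260 = 351 kg/h; overhead removed = 0.364×351 = 127.76 kg/h.
Concentrate = 1350 − 127.76 = 1222.2 kg/h.
Mass fraction = 453.6/1222.2 = 0.371.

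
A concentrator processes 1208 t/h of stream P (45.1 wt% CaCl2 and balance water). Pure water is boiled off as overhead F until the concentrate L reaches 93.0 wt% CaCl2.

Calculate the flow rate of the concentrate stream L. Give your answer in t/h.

CaCl2 is conserved: 1208×0.451 = 544.81 t/h all reports to the concentrate.
Concentrate = 544.81/(target fraction) = 585.82 t/h.

585.8 t/h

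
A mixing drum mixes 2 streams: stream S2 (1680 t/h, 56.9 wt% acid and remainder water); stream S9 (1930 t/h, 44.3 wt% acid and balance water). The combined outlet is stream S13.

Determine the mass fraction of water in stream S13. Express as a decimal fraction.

Total flow out = 1680 + 1930 = 3610 t/h.
water in = 1680×0.431 + 1930×0.557 = 1799.1 t/h.
water mass fraction in S13 = 1799.1/3610 = 0.498.

0.498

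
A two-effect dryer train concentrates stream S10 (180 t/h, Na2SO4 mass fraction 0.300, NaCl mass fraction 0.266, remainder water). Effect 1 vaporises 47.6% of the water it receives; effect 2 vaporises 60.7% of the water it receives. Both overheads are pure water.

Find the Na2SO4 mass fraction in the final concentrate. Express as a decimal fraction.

water in feed = 180×0.434 = 78.12 t/h.
After stage 1: water left = (1−0.476)×78.12 = 40.935; stream total = 142.81 t/h.
After stage 2: water left = (1−0.607)×40.935 = 16.087; final concentrate = 117.97 t/h.
Na2SO4 fraction = 54/117.97 = 0.458.

0.458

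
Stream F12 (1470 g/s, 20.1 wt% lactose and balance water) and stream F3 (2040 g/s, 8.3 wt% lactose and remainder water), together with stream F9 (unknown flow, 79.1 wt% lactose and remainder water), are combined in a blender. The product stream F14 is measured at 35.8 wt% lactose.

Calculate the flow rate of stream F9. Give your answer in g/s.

Let F9 be the unknown flow. Total out = 3510 + F9.
lactose balance: 464.79 + 0.791·F9 = 0.358·(3510 + F9)
(0.791 − 0.358)·F9 = 0.358×3510 − 464.79 = 791.79
F9 = 791.79 / 0.433 = 1828.6 g/s

1829 g/s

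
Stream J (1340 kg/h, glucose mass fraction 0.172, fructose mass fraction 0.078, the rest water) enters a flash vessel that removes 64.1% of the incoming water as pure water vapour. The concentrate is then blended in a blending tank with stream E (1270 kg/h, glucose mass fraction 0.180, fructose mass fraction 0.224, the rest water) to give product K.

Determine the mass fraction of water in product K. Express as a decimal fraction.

Vapour removed = 0.641×0.750×1340 = 644.21 kg/h; concentrate = 695.79 kg/h.
water reaching the mixer = 360.79 (from concentrate) + 1270×0.596 = 1117.7 kg/h.
Product flow = 695.79 + 1270 = 1965.8 kg/h; water fraction = 0.569.

0.569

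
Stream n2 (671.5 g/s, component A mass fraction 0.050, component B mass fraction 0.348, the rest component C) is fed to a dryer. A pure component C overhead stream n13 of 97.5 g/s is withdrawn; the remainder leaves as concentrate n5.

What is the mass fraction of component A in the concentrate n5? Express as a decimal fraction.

0.058

component A is not removed: 671.5×0.050 = 33.575 g/s of component A enters n5.
Concentrate = 671.5 − 97.5 = 574 g/s.
Mass fraction = 33.575/574 = 0.058.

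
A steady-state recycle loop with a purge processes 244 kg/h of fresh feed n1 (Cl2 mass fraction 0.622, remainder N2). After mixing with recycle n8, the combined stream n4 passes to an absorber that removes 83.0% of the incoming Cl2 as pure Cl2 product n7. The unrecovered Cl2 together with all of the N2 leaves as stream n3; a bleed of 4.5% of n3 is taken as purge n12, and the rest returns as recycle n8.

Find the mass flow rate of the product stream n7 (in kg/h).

150.4 kg/h

Cl2 in n4: m_A = 244×0.622 + (1−0.045)·(1−0.830)·m_A, so m_A = 151.77/0.8377 = 181.18 kg/h.
Product n7 = 0.830×181.18 = 150.38 kg/h.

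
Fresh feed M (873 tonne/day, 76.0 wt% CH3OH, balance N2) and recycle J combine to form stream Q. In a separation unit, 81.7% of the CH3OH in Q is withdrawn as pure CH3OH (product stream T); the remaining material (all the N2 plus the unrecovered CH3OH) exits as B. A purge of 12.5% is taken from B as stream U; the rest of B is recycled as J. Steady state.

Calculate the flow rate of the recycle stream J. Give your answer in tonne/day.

N2 enters only via M and leaves only via the purge: 873×0.240 = 0.125×(N2 in B), and the separation unit passes all N2, so N2 in Q = N2 in B = 1676.2 tonne/day.
CH3OH in Q: m_A = 873×0.760 + (1−0.125)·(1−0.817)·m_A, so m_A = 663.48/0.8399 = 789.97 tonne/day.
B = (1−0.817)×789.97 + 1676.2 = 1820.7 tonne/day.
Recycle J = (1−0.125)×1820.7 = 1593.1 tonne/day.

1593 tonne/day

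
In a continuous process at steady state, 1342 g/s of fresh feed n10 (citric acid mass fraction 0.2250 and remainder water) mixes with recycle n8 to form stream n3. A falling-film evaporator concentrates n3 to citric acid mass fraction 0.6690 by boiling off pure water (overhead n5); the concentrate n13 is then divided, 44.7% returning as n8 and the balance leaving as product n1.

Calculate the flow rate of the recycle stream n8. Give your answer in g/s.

364.8 g/s

Overall citric acid balance (none leaves overhead): citric acid in fresh feed = citric acid in product, i.e. 1342×0.225 = (1−0.447)·n13·0.669.
n13 = 301.95/(0.669×0.553) = 816.18 g/s.
Recycle n8 = 0.447×816.18 = 364.83 g/s.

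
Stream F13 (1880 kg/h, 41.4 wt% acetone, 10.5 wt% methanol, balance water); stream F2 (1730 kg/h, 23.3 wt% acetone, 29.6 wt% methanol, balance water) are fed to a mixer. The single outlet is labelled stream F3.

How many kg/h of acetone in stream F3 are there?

acetone out = acetone in = 1880×0.414 + 1730×0.233 = 1181.4 kg/h.

1181 kg/h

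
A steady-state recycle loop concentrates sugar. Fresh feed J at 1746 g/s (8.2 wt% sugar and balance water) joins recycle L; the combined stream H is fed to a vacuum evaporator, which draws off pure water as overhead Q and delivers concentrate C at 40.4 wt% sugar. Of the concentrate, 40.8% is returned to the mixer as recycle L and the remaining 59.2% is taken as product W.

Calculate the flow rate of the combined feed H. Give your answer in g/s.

1990 g/s

Overall sugar balance (none leaves overhead): sugar in fresh feed = sugar in product, i.e. 1746×0.082 = (1−0.408)·C·0.404.
C = 143.17/(0.404×0.592) = 598.63 g/s.
Recycle L = 0.408×598.63 = 244.24 g/s.
Combined feed H = 1746 + 244.24 = 1990.2 g/s.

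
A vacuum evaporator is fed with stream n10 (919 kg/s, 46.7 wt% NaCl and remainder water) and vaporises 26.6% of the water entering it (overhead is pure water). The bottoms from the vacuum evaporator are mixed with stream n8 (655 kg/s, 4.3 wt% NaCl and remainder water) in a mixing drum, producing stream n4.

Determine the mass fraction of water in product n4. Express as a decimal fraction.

0.683

Vapour removed = 0.266×0.533×919 = 130.29 kg/s; concentrate = 788.71 kg/s.
water reaching the mixer = 359.53 (from concentrate) + 655×0.957 = 986.37 kg/s.
Product flow = 788.71 + 655 = 1443.7 kg/s; water fraction = 0.683.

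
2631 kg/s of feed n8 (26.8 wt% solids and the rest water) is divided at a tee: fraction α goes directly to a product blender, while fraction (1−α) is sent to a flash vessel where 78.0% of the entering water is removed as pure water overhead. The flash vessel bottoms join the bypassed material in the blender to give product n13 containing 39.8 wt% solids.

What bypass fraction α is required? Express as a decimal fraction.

0.428

All 2631×0.268 = 705.11 kg/s of solids reaches n13, so n13 = 705.11/0.398 = 1771.6 kg/s and vapour = 859.37 kg/s.
The evaporator receives (1−α)·2631 of feed at 0.732 water and removes 0.780 of that water:
0.780×0.732×(1−α)×2631 = 859.37
(1−α) = 859.37/1502.2 = 0.5721;  α = 0.4279.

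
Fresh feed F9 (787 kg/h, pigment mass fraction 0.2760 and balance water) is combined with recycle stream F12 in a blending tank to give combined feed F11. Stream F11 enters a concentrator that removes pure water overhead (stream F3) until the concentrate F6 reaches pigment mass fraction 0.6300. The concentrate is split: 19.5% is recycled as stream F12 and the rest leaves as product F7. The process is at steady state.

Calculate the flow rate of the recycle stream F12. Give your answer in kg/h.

83.52 kg/h

Overall pigment balance (none leaves overhead): pigment in fresh feed = pigment in product, i.e. 787×0.276 = (1−0.195)·F6·0.630.
F6 = 217.21/(0.630×0.805) = 428.3 kg/h.
Recycle F12 = 0.195×428.3 = 83.518 kg/h.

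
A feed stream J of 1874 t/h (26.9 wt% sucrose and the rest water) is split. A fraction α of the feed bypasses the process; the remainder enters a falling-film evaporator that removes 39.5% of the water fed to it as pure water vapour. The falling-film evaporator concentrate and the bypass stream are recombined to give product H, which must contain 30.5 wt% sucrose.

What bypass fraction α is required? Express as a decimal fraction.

0.591

All 1874×0.269 = 504.11 t/h of sucrose reaches H, so H = 504.11/0.305 = 1652.8 t/h and vapour = 221.19 t/h.
The evaporator receives (1−α)·1874 of feed at 0.731 water and removes 0.395 of that water:
0.395×0.731×(1−α)×1874 = 221.19
(1−α) = 221.19/541.11 = 0.4088;  α = 0.5912.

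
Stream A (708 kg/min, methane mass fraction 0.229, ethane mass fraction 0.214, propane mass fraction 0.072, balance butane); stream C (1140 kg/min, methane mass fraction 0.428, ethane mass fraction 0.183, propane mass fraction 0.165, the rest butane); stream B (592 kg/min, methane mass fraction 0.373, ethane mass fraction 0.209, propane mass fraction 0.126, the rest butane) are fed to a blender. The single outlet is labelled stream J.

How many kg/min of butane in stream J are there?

771.6 kg/min

butane out = butane in = 708×0.485 + 1140×0.224 + 592×0.292 = 771.6 kg/min.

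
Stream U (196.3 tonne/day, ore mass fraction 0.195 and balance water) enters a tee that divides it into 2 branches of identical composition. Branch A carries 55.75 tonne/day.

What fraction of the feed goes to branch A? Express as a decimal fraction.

Fraction to A = 55.75/196.3 = 0.2840.

0.284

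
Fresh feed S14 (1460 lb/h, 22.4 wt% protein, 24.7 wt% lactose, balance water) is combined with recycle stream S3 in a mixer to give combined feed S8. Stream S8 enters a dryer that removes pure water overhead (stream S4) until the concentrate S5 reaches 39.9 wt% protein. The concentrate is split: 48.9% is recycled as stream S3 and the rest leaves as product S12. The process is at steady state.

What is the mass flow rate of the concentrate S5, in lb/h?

1604 lb/h

Overall protein balance (none leaves overhead): protein in fresh feed = protein in product, i.e. 1460×0.224 = (1−0.489)·S5·0.399.
S5 = 327.04/(0.399×0.511) = 1604 lb/h.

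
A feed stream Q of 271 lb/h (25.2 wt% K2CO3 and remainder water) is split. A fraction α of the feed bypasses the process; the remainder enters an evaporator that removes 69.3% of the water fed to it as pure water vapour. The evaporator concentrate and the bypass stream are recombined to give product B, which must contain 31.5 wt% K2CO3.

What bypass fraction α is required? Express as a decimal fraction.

0.614

All 271×0.252 = 68.292 lb/h of K2CO3 reaches B, so B = 68.292/0.315 = 216.8 lb/h and vapour = 54.2 lb/h.
The evaporator receives (1−α)·271 of feed at 0.748 water and removes 0.693 of that water:
0.693×0.748×(1−α)×271 = 54.2
(1−α) = 54.2/140.48 = 0.3858;  α = 0.6142.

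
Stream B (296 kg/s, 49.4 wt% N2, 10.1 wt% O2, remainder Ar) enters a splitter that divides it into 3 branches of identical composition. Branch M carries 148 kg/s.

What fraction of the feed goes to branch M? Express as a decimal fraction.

0.500

Fraction to M = 148/296 = 0.5000.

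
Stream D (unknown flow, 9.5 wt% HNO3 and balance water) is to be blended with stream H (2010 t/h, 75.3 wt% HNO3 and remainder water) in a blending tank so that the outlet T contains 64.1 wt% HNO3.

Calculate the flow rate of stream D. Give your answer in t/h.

412.3 t/h

Let D be the unknown flow. Total out = 2010 + D.
HNO3 balance: 1513.5 + 0.095·D = 0.641·(2010 + D)
(0.095 − 0.641)·D = 0.641×2010 − 1513.5 = -225.12
D = -225.12 / -0.546 = 412.31 t/h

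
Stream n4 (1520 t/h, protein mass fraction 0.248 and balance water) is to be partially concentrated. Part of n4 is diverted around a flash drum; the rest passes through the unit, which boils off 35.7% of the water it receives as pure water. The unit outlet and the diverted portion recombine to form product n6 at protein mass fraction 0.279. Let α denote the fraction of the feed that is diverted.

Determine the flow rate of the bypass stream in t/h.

All 1520×0.248 = 376.96 t/h of protein reaches n6, so n6 = 376.96/0.279 = 1351.1 t/h and vapour = 168.89 t/h.
The evaporator receives (1−α)·1520 of feed at 0.752 water and removes 0.357 of that water:
0.357×0.752×(1−α)×1520 = 168.89
(1−α) = 168.89/408.07 = 0.4139;  α = 0.5861.
Bypass flow = 0.5861×1520 = 890.91 t/h.

890.9 t/h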